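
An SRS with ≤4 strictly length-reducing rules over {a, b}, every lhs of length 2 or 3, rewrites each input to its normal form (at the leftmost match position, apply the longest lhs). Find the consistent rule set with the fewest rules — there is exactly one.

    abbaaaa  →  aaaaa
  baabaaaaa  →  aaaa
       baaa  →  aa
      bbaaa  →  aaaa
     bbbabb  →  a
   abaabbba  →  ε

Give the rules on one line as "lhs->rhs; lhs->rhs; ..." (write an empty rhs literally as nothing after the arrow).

ab->b; ba->; bb->a

  | abbaaaa => bbaaaa => aaaaa
  | baabaaaaa => abaaaaa => baaaaa => aaaa
  | baaa => aa
  | bbaaa => aaaa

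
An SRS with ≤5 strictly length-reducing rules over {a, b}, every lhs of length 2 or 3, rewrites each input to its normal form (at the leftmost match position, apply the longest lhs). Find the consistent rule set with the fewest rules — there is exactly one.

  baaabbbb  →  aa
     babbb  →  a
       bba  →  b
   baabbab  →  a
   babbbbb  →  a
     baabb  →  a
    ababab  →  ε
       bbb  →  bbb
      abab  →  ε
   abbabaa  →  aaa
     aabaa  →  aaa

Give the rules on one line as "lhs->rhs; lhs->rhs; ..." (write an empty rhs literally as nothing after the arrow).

  | baaabbbb => aabbbb => aabb => aa
  | babbb => abb => a
  | bba => b
  | baabbab => abbab => aab => a

ab->; abb->a; ba->; bab->a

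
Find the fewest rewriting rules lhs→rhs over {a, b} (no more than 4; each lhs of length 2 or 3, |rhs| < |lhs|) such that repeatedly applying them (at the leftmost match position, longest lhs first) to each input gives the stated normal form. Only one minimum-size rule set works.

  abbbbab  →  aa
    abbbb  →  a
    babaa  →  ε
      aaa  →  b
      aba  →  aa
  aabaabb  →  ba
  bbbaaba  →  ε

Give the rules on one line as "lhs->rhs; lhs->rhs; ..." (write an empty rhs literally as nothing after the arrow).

  | abbbbab => abbbab => abbab => abab => aab => aa
  | abbbb => abbb => abb => ab => a
  | babaa => baaa => bb => ε
  | aaa => b

aaa->b; ab->a; bb->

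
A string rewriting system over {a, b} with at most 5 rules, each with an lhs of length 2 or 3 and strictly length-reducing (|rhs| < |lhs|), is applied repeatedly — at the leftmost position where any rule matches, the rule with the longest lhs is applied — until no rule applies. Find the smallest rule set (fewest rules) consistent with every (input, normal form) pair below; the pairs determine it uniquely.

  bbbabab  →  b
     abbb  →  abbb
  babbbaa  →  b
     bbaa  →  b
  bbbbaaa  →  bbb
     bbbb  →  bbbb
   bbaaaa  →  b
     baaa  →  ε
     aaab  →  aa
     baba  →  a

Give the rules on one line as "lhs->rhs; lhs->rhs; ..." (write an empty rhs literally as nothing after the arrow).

  | bbbabab => bbab => b
  | abbb
  | babbbaa => bbaa => bba => b
  | bbaa => bba => b

aab->a; ba->; baa->ba; bab->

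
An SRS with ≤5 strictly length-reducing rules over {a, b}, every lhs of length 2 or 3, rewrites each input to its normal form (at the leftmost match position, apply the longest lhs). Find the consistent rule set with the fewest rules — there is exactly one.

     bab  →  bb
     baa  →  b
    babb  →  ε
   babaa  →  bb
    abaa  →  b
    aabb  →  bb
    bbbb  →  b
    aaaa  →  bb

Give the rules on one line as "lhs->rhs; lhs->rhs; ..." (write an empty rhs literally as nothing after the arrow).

aaa->bb; ab->b; ba->b; bbb->

  | bab => bb
  | baa => ba => b
  | babb => bbb => ε
  | babaa => bbaa => bba => bb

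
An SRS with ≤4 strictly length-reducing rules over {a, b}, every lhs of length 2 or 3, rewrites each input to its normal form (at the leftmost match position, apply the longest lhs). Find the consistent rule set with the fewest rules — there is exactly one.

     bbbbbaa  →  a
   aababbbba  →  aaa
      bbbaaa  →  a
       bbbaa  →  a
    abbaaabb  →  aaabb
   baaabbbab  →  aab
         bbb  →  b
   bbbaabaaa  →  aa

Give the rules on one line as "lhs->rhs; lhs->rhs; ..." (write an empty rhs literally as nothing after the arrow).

ba->a; baa->ba; bba->; bbb->b

  | bbbbbaa => bbbaa => baa => ba => a
  | aababbbba => aaabbbba => aaabba => aaa
  | bbbaaa => baaa => baa => ba => a
  | bbbaa => baa => ba => a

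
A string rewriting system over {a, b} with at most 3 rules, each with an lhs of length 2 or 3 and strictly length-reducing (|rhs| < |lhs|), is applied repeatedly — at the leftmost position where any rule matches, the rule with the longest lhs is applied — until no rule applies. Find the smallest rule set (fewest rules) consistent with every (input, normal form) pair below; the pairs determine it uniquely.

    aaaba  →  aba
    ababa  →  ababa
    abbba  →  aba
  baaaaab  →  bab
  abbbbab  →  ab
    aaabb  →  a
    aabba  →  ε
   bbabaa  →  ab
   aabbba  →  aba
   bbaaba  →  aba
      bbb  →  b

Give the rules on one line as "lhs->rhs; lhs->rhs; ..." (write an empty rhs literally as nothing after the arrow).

aa->; aab->ab; bb->

  | aaaba => aba
  | ababa
  | abbba => aba
  | baaaaab => baaab => bab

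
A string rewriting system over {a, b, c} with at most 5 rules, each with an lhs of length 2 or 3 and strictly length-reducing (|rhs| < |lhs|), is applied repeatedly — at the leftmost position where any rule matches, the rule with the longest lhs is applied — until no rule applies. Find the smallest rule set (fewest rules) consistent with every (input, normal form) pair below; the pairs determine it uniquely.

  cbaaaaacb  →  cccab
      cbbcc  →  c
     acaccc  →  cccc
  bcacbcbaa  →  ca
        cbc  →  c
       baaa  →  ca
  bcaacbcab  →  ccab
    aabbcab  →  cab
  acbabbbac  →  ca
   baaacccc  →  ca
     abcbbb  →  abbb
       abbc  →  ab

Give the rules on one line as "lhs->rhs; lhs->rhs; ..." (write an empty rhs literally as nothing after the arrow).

aa->c; ac->a; ba->a; bc->

  | cbaaaaacb => caaaaacb => ccaaacb => cccacb => cccab
  | cbbcc => cbc => c
  | acaccc => aaccc => cccc
  | bcacbcbaa => acbcbaa => abcbaa => abaa => aaa => ca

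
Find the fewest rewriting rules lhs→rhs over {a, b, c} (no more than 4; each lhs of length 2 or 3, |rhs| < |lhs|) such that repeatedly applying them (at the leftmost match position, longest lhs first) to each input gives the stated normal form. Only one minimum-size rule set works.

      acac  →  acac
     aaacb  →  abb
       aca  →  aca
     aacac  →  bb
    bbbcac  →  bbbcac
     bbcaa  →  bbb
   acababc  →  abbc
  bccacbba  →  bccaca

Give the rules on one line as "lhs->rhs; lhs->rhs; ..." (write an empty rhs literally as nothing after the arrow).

  | acac
  | aaacb => abb
  | aca
  | aacac => bac => bb

aac->b; ba->a; bac->bb; caa->b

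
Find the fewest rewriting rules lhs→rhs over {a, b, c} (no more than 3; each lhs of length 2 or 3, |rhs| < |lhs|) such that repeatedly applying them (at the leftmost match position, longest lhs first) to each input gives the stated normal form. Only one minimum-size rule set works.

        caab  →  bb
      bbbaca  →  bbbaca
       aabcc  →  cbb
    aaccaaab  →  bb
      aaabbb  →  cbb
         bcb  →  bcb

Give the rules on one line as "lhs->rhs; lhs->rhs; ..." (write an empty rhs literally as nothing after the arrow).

  | caab => ccb => bb
  | bbbaca
  | aabcc => cbcc => cbb
  | aaccaaab => cccaaab => bcaaab => bccab => bbab => bb

aa->c; ab->; cc->b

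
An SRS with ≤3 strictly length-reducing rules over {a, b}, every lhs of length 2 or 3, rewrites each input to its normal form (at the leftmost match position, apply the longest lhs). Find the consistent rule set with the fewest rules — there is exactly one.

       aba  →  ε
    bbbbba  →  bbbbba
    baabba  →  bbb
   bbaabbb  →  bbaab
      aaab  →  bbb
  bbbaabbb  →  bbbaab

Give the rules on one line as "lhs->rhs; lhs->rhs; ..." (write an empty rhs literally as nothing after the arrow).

aaa->bb; aba->; abb->a

  | aba => ε
  | bbbbba
  | baabba => baaa => bbb
  | bbaabbb => bbaab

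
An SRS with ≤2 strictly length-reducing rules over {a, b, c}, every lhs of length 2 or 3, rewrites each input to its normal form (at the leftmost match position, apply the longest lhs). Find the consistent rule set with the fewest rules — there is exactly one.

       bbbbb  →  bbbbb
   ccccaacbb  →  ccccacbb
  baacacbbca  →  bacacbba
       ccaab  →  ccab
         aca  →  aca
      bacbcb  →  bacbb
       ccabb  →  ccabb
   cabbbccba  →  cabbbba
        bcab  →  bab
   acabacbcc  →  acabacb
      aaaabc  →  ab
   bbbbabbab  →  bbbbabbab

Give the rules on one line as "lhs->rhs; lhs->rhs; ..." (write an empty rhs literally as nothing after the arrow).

  | bbbbb
  | ccccaacbb => ccccacbb
  | baacacbbca => bacacbbca => bacacbba
  | ccaab => ccab

aa->a; bc->b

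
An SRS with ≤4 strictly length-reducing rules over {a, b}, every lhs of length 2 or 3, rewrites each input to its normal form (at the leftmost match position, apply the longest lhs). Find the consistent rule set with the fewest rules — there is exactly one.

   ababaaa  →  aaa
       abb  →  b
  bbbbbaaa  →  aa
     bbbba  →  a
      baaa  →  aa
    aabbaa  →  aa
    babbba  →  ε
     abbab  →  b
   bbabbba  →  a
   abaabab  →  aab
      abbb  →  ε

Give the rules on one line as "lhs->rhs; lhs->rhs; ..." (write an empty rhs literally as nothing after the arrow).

abb->b; ba->; bb->

  | ababaaa => abaaa => aaa
  | abb => b
  | bbbbbaaa => bbbaaa => baaa => aa
  | bbbba => bba => a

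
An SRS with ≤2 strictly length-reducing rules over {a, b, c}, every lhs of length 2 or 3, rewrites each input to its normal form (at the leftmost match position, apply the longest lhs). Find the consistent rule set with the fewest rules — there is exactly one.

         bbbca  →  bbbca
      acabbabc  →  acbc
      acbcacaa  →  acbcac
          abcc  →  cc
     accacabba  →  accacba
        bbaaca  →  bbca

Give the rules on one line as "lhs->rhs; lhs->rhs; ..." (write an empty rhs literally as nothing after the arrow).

  | bbbca
  | acabbabc => acbabc => acbc
  | acbcacaa => acbcac
  | abcc => cc

aa->; ab->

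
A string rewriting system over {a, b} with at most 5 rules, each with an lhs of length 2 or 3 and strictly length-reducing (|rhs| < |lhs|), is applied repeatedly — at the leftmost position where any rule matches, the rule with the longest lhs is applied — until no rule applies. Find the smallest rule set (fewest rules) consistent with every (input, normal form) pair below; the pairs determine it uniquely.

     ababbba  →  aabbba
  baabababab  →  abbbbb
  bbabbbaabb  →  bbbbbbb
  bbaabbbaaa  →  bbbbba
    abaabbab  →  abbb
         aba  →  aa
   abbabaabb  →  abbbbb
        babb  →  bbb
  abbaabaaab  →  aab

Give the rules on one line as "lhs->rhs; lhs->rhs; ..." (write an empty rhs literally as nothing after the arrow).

  | ababbba => aabbba
  | baabababab => abbababab => abbbabab => abbbbab => abbbbb
  | bbabbbaabb => bbbbbaabb => bbbbabbb => bbbbbbb
  | bbaabbbaaa => babbbbaaa => bbbbbaaa => bbbbaba => bbbbba

aaa->a; aba->aa; baa->ab; bab->bb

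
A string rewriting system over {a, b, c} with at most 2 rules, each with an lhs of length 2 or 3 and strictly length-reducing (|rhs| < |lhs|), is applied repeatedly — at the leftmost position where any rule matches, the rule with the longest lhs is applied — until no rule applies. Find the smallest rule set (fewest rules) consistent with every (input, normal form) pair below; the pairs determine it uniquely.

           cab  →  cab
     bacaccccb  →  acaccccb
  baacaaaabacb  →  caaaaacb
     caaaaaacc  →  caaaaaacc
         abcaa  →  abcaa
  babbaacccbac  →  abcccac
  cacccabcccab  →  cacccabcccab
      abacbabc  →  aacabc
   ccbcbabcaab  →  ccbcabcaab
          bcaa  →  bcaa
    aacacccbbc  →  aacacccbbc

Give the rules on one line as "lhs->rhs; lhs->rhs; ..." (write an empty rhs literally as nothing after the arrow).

  | cab
  | bacaccccb => acaccccb
  | baacaaaabacb => caaaabacb => caaaaacb
  | caaaaaacc

ba->a; baa->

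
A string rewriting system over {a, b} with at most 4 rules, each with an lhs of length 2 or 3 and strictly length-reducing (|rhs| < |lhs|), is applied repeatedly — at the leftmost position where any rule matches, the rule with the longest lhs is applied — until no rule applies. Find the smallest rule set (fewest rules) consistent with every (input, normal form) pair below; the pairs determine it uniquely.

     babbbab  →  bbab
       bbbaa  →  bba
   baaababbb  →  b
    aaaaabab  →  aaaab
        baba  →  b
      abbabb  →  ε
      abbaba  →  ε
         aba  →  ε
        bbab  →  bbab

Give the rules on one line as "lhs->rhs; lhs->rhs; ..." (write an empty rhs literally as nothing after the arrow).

  | babbbab => bbab
  | bbbaa => bba
  | baaababbb => aababbb => abbb => b
  | aaaaabab => aaaab

aba->; abb->; baa->a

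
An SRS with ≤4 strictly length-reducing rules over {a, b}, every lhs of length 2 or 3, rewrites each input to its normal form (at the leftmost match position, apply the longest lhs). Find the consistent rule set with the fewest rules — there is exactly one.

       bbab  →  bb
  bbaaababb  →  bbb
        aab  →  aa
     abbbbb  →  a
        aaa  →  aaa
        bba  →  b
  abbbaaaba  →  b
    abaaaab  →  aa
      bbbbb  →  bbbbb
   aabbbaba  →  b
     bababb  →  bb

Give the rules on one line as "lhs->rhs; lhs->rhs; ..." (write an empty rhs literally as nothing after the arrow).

ab->a; aba->b; ba->

  | bbab => bb
  | bbaaababb => baababb => ababb => bbb
  | aab => aa
  | abbbbb => abbbb => abbb => abb => ab => a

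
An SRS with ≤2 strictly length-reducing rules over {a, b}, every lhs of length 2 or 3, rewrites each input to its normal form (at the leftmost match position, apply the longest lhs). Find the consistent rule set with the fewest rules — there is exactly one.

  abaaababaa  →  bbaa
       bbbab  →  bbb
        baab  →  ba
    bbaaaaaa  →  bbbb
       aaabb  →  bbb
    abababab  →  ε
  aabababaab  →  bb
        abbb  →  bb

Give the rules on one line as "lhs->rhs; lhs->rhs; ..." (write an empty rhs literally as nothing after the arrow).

  | abaaababaa => aaababaa => bbabaa => bbaa
  | bbbab => bbb
  | baab => ba
  | bbaaaaaa => bbbaaa => bbbb

aaa->b; ab->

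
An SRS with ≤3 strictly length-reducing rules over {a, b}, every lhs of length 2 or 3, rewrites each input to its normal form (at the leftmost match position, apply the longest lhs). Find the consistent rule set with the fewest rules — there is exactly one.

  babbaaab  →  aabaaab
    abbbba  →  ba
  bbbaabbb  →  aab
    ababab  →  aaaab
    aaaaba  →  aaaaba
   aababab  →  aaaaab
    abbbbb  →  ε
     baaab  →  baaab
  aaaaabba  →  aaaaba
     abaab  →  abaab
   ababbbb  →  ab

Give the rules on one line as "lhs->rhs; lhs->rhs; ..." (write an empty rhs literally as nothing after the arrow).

  | babbaaab => aabaaab
  | abbbba => bbba => ba
  | bbbaabbb => baabbb => babb => aab
  | ababab => aaaab

abb->b; bab->aa; bb->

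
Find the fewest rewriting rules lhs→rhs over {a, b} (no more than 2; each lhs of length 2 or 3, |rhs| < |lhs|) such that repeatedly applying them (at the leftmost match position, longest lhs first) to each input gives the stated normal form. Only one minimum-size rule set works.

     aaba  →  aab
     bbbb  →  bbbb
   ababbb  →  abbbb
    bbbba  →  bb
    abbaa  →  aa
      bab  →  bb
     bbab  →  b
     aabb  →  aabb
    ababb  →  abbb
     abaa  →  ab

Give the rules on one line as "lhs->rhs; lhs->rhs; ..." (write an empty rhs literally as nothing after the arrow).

  | aaba => aab
  | bbbb
  | ababbb => abbbb
  | bbbba => bb

ba->b; bba->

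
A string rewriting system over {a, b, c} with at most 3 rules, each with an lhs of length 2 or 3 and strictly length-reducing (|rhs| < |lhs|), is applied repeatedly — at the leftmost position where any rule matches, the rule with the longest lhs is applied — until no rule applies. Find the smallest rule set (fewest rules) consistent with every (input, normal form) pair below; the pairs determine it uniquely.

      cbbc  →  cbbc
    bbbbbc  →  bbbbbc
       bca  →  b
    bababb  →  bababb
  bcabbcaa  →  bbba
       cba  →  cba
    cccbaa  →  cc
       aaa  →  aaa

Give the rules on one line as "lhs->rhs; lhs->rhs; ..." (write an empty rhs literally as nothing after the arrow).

baa->a; ca->

  | cbbc
  | bbbbbc
  | bca => b
  | bababb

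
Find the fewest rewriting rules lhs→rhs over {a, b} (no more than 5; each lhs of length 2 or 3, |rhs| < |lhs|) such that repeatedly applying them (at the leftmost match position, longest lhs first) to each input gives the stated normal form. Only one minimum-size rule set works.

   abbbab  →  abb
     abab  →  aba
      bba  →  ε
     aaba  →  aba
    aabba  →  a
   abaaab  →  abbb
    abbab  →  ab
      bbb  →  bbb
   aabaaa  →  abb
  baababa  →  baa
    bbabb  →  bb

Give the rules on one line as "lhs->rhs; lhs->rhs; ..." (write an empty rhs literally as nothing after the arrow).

aaa->b; aab->ab; bab->ba; bba->

  | abbbab => abb
  | abab => aba
  | bba => ε
  | aaba => aba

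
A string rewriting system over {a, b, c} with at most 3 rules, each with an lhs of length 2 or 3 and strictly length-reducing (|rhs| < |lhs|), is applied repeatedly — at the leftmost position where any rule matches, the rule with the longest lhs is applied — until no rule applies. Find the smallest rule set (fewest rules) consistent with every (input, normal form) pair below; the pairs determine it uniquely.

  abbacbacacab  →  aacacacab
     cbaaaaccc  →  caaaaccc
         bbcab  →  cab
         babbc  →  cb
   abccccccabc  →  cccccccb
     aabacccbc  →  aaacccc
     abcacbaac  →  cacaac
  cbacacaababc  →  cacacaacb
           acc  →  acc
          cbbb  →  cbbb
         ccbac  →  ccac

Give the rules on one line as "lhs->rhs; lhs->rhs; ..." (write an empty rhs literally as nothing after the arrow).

abc->cb; ba->a; bc->c

  | abbacbacacab => abacbacacab => aacbacacab => aacacacab
  | cbaaaaccc => caaaaccc
  | bbcab => bcab => cab
  | babbc => abbc => abc => cb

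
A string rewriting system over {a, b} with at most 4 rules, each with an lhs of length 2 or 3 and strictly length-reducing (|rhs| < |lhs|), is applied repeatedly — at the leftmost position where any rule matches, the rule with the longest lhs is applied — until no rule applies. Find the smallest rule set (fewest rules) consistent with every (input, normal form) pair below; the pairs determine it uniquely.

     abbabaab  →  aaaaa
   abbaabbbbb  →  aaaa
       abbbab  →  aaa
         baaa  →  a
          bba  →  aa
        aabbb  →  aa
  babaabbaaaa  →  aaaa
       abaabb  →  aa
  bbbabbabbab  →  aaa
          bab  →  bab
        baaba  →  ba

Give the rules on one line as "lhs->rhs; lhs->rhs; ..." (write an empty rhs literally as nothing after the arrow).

  | abbabaab => aaabaab => aaaaab => aaaaa
  | abbaabbbbb => aaaabbbbb => aaaabbbb => aaaabbb => aaaabb => aaaab => aaaa
  | abbbab => aabab => aaab => aaa
  | baaa => a

aab->aa; baa->; bb->a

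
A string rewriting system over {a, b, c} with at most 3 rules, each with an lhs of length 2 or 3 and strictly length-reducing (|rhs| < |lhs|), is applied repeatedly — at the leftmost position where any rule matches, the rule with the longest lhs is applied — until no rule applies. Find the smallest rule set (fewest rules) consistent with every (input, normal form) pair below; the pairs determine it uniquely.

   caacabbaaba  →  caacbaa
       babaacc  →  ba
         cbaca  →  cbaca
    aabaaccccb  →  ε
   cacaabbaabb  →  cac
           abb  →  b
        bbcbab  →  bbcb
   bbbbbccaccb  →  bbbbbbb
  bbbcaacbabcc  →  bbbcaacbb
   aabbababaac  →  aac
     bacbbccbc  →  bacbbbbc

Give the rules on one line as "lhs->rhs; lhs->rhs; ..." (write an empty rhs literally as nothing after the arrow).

  | caacabbaaba => caacbaaba => caacbaa
  | babaacc => baacc => baab => ba
  | cbaca
  | aabaaccccb => aaaccccb => aaabccb => aaccb => aabb => ab => ε

ab->; cc->b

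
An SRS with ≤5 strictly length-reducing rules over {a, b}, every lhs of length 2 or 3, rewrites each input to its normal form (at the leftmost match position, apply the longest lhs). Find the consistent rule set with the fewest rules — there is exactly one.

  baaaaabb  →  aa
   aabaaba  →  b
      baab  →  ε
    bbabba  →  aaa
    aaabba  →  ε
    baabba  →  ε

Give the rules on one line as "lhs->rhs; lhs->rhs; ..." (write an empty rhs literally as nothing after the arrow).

  | baaaaabb => aaaabb => aaab => aa
  | aabaaba => ababa => bba => b
  | baab => ab => ε
  | bbabba => bbba => aaa

ab->; aba->b; ba->; bbb->aa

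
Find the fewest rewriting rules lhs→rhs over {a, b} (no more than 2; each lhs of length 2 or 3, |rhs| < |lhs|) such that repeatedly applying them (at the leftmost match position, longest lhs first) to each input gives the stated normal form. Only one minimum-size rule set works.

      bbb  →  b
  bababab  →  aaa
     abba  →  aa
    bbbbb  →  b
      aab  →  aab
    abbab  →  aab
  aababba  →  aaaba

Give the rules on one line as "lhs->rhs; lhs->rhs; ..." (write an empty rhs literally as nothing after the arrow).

  | bbb => b
  | bababab => aabab => aaa
  | abba => aa
  | bbbbb => bbb => b

bab->a; bb->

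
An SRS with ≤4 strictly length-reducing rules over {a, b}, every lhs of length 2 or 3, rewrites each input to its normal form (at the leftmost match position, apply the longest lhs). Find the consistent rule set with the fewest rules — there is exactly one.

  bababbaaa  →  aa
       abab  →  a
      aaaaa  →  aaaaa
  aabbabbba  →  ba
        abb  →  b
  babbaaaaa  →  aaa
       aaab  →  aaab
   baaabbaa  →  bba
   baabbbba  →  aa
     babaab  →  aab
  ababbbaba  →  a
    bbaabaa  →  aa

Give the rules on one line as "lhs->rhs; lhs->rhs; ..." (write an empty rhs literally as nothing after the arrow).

aba->bb; abb->b; baa->a; bbb->a

  | bababbaaa => bbbbbaaa => abbaaa => baaa => aa
  | abab => bbb => a
  | aaaaa
  | aabbabbba => ababbba => bbbbba => abba => ba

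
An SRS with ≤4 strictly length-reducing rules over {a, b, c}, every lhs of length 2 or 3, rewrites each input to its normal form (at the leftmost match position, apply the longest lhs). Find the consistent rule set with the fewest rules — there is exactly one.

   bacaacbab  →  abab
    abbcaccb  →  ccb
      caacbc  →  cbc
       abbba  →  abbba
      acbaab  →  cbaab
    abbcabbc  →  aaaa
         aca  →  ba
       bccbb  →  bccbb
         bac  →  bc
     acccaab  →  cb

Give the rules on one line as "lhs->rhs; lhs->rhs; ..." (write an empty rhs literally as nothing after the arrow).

ac->c; aca->ba; bbc->a; ca->

  | bacaacbab => bbaacbab => bbacbab => bbcbab => abab
  | abbcaccb => aaaccb => aaccb => accb => ccb
  | caacbc => acbc => cbc
  | abbba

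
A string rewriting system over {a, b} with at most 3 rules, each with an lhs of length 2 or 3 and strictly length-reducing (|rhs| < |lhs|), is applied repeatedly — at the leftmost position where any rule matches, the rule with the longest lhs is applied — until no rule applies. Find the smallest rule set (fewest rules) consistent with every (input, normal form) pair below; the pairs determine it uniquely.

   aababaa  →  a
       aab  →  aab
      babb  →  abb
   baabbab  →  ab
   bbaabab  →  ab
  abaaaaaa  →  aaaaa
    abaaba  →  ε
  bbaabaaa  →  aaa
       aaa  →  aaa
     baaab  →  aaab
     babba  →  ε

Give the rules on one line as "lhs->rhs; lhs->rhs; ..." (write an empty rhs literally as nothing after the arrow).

  | aababaa => abaa => a
  | aab
  | babb => abb
  | baabbab => aabbab => aabab => ab

aba->; ba->a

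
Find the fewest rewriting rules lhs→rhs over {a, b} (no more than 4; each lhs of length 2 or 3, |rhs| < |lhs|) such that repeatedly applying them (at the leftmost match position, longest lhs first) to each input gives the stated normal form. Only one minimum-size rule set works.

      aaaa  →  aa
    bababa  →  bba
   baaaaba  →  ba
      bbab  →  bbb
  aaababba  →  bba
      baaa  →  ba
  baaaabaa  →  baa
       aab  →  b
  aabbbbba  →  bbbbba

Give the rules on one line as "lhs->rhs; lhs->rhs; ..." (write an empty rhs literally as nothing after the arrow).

aaa->a; ab->b; aba->

  | aaaa => aa
  | bababa => bba
  | baaaaba => baaba => ba
  | bbab => bbb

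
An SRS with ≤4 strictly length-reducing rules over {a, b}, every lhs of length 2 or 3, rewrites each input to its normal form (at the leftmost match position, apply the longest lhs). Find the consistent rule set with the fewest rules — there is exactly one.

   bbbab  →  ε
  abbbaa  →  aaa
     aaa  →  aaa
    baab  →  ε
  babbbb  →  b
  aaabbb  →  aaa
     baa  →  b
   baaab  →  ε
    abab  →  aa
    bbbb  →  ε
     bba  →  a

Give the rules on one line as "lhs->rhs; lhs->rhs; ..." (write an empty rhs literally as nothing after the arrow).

ab->a; ba->b; bb->

  | bbbab => bab => bb => ε
  | abbbaa => abbaa => abaa => aaa
  | aaa
  | baab => bab => bb => ε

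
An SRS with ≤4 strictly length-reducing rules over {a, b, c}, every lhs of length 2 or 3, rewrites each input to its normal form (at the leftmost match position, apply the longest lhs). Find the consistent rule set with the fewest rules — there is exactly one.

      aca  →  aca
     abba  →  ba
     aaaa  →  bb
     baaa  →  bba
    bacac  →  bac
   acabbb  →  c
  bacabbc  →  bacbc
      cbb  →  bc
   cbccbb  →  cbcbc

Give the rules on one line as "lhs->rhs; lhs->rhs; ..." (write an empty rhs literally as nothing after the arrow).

  | aca
  | abba => ba
  | aaaa => baa => bb
  | baaa => bba

aa->b; ab->; cac->c; cbb->bc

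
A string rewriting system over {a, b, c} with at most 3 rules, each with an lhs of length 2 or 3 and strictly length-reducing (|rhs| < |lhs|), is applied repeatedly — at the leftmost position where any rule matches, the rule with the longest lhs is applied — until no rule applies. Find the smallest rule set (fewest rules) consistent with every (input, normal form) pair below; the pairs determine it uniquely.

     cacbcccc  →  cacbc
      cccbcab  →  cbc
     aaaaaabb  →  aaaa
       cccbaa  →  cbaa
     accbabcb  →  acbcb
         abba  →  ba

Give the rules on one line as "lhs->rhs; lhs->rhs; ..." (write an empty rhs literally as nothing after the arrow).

ab->; cc->c

  | cacbcccc => cacbccc => cacbcc => cacbc
  | cccbcab => ccbcab => cbcab => cbc
  | aaaaaabb => aaaaab => aaaa
  | cccbaa => ccbaa => cbaa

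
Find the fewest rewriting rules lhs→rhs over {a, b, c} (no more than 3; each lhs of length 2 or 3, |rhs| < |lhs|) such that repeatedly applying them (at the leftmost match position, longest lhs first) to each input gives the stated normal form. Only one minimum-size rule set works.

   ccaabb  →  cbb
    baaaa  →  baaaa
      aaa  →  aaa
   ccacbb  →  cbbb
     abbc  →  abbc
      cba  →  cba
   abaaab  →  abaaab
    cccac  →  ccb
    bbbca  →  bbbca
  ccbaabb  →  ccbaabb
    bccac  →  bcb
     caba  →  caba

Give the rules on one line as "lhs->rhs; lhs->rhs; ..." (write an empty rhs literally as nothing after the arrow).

caa->; cac->b

  | ccaabb => cbb
  | baaaa
  | aaa
  | ccacbb => cbbb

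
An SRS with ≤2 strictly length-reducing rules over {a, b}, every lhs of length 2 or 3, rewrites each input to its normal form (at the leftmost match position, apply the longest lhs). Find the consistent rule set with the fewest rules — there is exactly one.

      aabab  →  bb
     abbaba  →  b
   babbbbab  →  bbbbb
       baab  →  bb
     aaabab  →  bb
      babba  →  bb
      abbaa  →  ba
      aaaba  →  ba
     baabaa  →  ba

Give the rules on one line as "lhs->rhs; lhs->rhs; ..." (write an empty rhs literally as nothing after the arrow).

ab->b; bba->b

  | aabab => abab => bab => bb
  | abbaba => bbaba => bba => b
  | babbbbab => bbbbbab => bbbbb
  | baab => bab => bb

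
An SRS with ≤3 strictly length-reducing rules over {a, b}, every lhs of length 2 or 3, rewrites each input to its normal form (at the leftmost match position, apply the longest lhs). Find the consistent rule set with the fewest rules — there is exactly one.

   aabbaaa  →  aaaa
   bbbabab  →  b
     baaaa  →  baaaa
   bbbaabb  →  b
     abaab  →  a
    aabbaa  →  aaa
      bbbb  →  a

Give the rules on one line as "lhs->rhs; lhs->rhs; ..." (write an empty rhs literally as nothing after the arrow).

  | aabbaaa => abbaaa => bbaaa => aaaa
  | bbbabab => ababab => babab => bbab => aab => ab => b
  | baaaa
  | bbbaabb => abaabb => baabb => babb => bbb => ab => b

ab->b; bb->a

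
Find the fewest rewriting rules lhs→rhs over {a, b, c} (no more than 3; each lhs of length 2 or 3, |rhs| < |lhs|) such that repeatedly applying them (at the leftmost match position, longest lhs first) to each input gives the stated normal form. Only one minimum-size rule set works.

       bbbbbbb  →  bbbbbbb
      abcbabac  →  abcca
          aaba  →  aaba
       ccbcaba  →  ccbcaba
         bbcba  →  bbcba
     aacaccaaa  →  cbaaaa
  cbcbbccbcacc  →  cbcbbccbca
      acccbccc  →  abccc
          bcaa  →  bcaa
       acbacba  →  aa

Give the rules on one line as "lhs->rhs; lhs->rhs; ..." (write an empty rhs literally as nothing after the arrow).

aac->cb; ac->a; bab->c

  | bbbbbbb
  | abcbabac => abccac => abcca
  | aaba
  | ccbcaba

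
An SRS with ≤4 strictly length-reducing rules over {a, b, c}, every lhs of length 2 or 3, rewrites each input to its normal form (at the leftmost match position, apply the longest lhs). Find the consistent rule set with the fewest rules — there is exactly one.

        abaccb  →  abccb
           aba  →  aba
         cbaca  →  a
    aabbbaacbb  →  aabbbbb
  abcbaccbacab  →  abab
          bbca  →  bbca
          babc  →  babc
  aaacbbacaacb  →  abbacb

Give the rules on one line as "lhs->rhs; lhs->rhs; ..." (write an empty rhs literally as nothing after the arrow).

aac->; acc->cc; cba->aa

  | abaccb => abccb
  | aba
  | cbaca => aaca => a
  | aabbbaacbb => aabbbbb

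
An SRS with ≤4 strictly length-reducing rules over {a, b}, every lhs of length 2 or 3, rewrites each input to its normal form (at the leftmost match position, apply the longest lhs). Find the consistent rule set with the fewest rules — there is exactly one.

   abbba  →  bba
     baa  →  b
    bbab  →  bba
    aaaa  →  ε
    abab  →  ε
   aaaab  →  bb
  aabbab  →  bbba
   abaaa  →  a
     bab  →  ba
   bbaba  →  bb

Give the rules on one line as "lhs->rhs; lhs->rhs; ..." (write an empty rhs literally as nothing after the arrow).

aa->; aab->bb; ab->; bab->ba

  | abbba => bba
  | baa => b
  | bbab => bba
  | aaaa => aa => ε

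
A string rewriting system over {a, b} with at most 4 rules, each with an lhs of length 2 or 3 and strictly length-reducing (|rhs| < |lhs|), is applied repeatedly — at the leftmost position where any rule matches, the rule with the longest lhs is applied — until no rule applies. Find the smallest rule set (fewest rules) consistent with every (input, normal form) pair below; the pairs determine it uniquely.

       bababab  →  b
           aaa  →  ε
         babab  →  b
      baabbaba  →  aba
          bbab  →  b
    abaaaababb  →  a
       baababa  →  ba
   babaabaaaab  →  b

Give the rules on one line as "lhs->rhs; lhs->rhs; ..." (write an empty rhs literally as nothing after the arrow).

aa->; aaa->aa; bab->b; bb->a

  | bababab => babab => bab => b
  | aaa => aa => ε
  | babab => bab => b
  | baabbaba => bbbaba => ababa => aba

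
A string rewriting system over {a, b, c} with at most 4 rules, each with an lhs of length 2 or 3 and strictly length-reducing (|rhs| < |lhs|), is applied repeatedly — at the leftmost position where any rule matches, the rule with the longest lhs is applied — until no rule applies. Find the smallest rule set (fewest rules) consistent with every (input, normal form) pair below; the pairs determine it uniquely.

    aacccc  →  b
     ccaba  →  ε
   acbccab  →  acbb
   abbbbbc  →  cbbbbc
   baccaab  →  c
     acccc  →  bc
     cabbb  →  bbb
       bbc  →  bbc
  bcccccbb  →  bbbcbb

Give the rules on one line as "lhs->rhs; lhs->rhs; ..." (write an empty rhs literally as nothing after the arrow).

  | aacccc => aabcc => accc => abc => cc => b
  | ccaba => baba => ba => ε
  | acbccab => acbbab => acbb
  | abbbbbc => cbbbbc

ab->c; ba->; cc->b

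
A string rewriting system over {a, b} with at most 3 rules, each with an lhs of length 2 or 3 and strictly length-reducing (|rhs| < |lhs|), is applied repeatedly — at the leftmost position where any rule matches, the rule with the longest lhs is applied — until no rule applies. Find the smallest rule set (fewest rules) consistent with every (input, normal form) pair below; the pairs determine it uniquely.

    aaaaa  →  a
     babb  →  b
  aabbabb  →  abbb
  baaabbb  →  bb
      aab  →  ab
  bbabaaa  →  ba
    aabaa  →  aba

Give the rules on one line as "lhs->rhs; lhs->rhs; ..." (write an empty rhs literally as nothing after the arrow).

  | aaaaa => aaaa => aaa => aa => a
  | babb => b
  | aabbabb => abbabb => abbb
  | baaabbb => baabbb => babbb => bb

aa->a; bab->; bba->b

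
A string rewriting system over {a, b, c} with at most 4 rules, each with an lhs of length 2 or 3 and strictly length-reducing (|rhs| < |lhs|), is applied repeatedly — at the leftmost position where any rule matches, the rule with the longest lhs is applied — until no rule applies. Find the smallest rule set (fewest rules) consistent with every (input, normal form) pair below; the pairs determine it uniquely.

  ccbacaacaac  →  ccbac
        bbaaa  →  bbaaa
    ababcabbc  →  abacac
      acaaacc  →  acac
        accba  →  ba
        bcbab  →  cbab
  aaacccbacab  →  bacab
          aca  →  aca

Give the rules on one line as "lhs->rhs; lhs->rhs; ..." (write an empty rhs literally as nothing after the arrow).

aac->; acc->; bc->c

  | ccbacaacaac => ccbacaac => ccbac
  | bbaaa
  | ababcabbc => abacabbc => abacabc => abacac
  | acaaacc => acac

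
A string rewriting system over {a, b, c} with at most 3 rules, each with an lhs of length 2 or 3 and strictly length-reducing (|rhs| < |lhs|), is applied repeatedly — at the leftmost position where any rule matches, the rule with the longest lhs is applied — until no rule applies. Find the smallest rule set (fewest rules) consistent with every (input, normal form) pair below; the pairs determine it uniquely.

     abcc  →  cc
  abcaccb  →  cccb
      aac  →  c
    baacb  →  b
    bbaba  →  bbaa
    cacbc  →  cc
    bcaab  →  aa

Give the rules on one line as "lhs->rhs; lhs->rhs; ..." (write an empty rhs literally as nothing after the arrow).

  | abcc => acc => cc
  | abcaccb => acaccb => caccb => cccb
  | aac => ac => c
  | baacb => bacb => bcb => b

ab->a; ac->c; bc->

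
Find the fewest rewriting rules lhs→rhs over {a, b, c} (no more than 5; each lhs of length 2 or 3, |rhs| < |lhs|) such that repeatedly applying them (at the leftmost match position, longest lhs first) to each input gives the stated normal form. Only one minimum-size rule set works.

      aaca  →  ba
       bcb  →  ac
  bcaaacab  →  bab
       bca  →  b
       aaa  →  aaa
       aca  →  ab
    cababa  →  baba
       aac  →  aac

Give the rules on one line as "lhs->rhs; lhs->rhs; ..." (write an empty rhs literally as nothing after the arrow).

aab->ba; bb->b; bcb->ac; ca->b

  | aaca => aab => ba
  | bcb => ac
  | bcaaacab => bbaacab => baacab => baabb => bbab => bab
  | bca => bb => b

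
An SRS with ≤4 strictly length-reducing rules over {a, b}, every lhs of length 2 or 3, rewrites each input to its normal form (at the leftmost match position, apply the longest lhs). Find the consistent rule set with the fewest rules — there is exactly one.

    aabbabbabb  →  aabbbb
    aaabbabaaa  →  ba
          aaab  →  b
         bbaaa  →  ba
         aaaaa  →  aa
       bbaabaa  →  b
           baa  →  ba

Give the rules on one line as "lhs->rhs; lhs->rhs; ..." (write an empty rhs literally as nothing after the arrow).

aaa->; aba->b; baa->ba; bba->b

  | aabbabbabb => aabbbabb => aabbbb
  | aaabbabaaa => bbabaaa => bbaaa => baa => ba
  | aaab => b
  | bbaaa => baa => ba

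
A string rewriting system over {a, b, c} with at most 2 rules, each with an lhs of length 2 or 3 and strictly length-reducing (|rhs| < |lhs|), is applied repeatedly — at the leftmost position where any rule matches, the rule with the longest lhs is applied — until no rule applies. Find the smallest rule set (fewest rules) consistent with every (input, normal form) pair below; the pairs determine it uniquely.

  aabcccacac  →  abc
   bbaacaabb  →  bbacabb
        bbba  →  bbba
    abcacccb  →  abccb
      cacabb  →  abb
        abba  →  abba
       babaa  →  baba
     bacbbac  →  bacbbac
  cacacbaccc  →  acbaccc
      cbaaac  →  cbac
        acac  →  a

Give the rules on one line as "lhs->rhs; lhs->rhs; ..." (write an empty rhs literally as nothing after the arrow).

aa->a; cac->

  | aabcccacac => abcccacac => abccac => abc
  | bbaacaabb => bbacaabb => bbacabb
  | bbba
  | abcacccb => abccb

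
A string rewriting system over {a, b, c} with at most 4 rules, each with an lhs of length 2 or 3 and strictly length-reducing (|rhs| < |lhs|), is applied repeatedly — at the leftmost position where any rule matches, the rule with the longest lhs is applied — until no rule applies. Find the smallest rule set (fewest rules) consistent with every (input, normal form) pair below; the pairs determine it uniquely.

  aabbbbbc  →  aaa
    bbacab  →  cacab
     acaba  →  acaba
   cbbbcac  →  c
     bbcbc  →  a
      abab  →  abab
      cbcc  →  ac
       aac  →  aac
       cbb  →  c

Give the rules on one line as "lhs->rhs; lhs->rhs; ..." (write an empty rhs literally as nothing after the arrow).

bb->c; bc->a; bca->; cb->b

  | aabbbbbc => aacbbbc => aabbbc => aacbc => aabc => aaa
  | bbacab => cacab
  | acaba
  | cbbbcac => bbbcac => cbcac => bcac => c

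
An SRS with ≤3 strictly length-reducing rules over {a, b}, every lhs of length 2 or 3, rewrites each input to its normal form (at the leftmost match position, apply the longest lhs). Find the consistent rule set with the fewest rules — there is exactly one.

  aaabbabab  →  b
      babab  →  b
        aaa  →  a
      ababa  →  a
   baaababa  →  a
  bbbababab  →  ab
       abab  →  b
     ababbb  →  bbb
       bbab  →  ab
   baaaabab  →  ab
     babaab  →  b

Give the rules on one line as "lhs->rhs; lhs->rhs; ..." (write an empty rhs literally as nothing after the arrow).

aa->a; aab->b; ba->a

  | aaabbabab => aabbabab => bbabab => babab => abab => aab => b
  | babab => abab => aab => b
  | aaa => aa => a
  | ababa => aaba => ba => a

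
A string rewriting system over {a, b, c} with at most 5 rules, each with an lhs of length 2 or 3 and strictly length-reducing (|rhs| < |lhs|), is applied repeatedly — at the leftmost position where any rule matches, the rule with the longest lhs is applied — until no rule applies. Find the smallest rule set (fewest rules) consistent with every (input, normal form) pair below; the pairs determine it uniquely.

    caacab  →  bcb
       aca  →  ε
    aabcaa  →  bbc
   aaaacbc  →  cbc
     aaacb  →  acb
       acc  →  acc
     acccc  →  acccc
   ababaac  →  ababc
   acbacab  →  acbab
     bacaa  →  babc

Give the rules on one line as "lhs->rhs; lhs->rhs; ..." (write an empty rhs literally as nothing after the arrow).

aa->; ca->a; caa->bc; cab->b

  | caacab => bccab => bcb
  | aca => aa => ε
  | aabcaa => bcaa => bbc
  | aaaacbc => aacbc => cbc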